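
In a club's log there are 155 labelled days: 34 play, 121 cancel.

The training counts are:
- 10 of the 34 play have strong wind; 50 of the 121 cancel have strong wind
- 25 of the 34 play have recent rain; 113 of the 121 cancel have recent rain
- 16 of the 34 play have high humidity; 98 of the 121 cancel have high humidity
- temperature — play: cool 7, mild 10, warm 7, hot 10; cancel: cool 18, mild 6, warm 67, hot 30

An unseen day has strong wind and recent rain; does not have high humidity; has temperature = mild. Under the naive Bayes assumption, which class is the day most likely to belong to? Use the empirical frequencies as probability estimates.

play

play: (34/155) × (10/34) × (25/34) × (18/34) × (10/34) ≈ 0.00738659
cancel: (121/155) × (50/121) × (113/121) × (23/121) × (6/121) ≈ 0.00283949
Highest score → play.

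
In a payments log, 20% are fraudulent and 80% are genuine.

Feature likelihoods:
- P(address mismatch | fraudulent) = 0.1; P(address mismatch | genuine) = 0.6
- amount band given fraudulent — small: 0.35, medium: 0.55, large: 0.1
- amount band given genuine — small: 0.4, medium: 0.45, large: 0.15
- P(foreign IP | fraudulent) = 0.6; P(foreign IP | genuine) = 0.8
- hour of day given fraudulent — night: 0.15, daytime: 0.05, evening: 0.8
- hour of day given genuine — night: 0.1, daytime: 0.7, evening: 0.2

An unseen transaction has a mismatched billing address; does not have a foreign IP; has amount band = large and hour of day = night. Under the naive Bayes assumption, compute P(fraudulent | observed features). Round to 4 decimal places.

0.0769

fraudulent: 0.2 × 0.1 × 0.1 × (1−0.6) × 0.15 = 0.00012
genuine: 0.8 × 0.6 × 0.15 × (1−0.8) × 0.1 = 0.00144
P(fraudulent | x) = 0.00012 / 0.00156 ≈ 0.0769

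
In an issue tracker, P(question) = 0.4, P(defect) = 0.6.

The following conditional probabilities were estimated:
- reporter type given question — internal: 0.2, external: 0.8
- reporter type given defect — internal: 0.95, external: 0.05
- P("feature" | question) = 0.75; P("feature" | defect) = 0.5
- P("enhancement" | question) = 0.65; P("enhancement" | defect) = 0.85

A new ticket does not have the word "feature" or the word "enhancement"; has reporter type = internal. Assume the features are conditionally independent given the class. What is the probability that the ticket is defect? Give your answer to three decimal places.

0.859

question: 0.4 × 0.2 × (1−0.75) × (1−0.65) = 0.007
defect: 0.6 × 0.95 × (1−0.5) × (1−0.85) = 0.04275
P(defect | x) = 0.04275 / 0.04975 ≈ 0.859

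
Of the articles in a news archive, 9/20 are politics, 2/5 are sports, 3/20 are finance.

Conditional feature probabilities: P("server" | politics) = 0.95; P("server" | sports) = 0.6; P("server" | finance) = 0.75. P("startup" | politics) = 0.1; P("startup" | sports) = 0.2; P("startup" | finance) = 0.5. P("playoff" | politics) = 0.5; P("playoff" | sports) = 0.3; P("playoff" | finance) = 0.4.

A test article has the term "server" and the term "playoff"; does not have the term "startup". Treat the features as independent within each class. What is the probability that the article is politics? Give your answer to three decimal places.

politics: 0.45 × 0.95 × (1−0.1) × 0.5 = 0.192375
sports: 0.4 × 0.6 × (1−0.2) × 0.3 = 0.0576
finance: 0.15 × 0.75 × (1−0.5) × 0.4 = 0.0225
P(politics | x) = 0.192375 / 0.272475 ≈ 0.706

0.706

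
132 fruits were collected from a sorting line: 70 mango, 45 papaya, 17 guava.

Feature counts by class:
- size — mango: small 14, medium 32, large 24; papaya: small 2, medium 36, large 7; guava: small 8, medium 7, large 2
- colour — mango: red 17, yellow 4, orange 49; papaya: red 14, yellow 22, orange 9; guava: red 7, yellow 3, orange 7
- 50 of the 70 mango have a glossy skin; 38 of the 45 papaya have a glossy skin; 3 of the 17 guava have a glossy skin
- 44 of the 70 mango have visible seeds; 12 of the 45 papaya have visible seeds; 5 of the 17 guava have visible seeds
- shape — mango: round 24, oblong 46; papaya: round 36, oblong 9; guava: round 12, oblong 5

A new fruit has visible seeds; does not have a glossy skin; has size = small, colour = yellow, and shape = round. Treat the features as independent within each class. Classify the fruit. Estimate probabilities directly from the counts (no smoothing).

guava

mango: (70/132) × (14/70) × (4/70) × (20/70) × (44/70) × (24/70) ≈ 0.000373178
papaya: (45/132) × (2/45) × (22/45) × (7/45) × (12/45) × (36/45) ≈ 0.000245816
guava: (17/132) × (8/17) × (3/17) × (14/17) × (5/17) × (12/17) ≈ 0.00182861
Highest score → guava.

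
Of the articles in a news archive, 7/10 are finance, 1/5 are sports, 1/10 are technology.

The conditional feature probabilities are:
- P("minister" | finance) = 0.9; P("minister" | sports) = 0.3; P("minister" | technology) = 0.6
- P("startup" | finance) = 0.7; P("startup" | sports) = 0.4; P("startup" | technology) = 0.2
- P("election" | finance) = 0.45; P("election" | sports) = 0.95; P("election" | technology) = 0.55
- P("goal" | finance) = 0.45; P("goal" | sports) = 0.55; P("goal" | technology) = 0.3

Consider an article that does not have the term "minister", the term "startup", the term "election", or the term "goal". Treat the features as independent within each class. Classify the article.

technology

finance: 0.7 × (1−0.9) × (1−0.7) × (1−0.45) × (1−0.45) = 0.0063525
sports: 0.2 × (1−0.3) × (1−0.4) × (1−0.95) × (1−0.55) = 0.00189
technology: 0.1 × (1−0.6) × (1−0.2) × (1−0.55) × (1−0.3) = 0.01008
Highest score → technology.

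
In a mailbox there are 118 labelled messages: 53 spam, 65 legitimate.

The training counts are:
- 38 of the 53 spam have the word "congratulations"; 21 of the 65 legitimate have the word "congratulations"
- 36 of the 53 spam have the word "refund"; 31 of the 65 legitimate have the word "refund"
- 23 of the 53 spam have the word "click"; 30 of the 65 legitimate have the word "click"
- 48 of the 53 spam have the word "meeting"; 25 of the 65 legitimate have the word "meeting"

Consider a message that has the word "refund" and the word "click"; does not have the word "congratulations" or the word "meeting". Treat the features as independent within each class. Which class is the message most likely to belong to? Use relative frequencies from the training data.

legitimate

spam: (53/118) × (15/53) × (36/53) × (23/53) × (5/53) ≈ 0.00353494
legitimate: (65/118) × (44/65) × (31/65) × (30/65) × (40/65) ≈ 0.0505096
Highest score → legitimate.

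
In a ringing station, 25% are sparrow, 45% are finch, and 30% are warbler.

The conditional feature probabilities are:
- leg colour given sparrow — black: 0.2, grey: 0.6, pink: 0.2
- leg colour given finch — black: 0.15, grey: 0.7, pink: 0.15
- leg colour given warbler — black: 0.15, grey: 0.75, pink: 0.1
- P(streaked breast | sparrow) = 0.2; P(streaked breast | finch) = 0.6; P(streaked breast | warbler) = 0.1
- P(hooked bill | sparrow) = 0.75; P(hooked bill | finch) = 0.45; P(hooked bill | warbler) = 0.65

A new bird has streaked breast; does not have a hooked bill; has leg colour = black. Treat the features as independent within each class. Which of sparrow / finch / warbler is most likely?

sparrow: 0.25 × 0.2 × 0.2 × (1−0.75) = 0.0025
finch: 0.45 × 0.15 × 0.6 × (1−0.45) = 0.022275
warbler: 0.3 × 0.15 × 0.1 × (1−0.65) = 0.001575
Highest score → finch.

finch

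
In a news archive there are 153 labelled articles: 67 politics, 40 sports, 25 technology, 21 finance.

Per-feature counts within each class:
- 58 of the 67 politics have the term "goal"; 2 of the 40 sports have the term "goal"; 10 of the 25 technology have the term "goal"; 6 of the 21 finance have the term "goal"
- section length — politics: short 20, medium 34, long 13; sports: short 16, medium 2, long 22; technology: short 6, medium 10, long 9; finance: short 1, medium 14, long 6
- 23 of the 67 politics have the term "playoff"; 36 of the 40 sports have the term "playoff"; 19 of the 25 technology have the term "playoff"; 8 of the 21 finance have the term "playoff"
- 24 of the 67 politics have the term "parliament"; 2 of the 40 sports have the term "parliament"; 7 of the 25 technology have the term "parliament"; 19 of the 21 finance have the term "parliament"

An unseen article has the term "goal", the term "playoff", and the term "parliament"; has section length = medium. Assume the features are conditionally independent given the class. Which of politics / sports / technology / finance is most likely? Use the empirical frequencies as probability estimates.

politics

politics: (67/153) × (58/67) × (34/67) × (23/67) × (24/67) ≈ 0.0236554
sports: (40/153) × (2/40) × (2/40) × (36/40) × (2/40) ≈ 0.0000294118
technology: (25/153) × (10/25) × (10/25) × (19/25) × (7/25) ≈ 0.0055634
finance: (21/153) × (6/21) × (14/21) × (8/21) × (19/21) ≈ 0.00901101
Highest score → politics.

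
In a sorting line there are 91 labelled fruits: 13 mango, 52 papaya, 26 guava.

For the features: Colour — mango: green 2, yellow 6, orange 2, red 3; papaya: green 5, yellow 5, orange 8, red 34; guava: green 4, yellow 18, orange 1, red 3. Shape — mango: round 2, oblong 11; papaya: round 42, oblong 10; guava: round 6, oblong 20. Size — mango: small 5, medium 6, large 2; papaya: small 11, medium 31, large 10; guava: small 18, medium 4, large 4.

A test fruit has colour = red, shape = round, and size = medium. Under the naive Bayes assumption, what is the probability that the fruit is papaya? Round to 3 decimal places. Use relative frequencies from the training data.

mango: (13/91) × (3/13) × (2/13) × (6/13) ≈ 0.00234085
papaya: (52/91) × (34/52) × (42/52) × (31/52) ≈ 0.179904
guava: (26/91) × (3/26) × (6/26) × (4/26) ≈ 0.00117043
P(papaya | x) = 0.179904 / 0.18341528 ≈ 0.981

0.981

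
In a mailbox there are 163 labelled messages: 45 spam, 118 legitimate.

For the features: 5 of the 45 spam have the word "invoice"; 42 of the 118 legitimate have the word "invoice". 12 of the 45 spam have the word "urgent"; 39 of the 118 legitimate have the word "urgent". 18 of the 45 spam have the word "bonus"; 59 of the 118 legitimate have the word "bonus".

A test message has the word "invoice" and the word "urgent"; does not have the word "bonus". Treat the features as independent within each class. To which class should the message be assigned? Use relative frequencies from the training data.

spam: (45/163) × (5/45) × (12/45) × (27/45) ≈ 0.00490798
legitimate: (118/163) × (42/118) × (39/118) × (59/118) ≈ 0.0425808
Highest score → legitimate.

legitimate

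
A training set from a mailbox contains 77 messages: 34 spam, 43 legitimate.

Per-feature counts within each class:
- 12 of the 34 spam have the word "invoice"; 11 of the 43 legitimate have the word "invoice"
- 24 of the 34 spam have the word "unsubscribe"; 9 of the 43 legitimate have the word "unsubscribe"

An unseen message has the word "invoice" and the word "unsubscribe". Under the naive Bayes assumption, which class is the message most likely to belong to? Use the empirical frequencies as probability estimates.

spam: (34/77) × (12/34) × (24/34) ≈ 0.110008
legitimate: (43/77) × (11/43) × (9/43) ≈ 0.0299003
Highest score → spam.

spam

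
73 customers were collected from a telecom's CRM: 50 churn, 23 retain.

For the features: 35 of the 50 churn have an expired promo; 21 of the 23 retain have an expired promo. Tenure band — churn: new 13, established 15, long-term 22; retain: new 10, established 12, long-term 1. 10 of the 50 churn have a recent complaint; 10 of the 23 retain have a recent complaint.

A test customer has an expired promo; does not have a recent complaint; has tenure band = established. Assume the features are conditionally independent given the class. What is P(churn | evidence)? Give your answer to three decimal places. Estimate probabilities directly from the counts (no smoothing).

churn: (50/73) × (35/50) × (15/50) × (40/50) ≈ 0.115068
retain: (23/73) × (21/23) × (12/23) × (13/23) ≈ 0.0848331
P(churn | x) = 0.115068 / 0.1999011 ≈ 0.576

0.576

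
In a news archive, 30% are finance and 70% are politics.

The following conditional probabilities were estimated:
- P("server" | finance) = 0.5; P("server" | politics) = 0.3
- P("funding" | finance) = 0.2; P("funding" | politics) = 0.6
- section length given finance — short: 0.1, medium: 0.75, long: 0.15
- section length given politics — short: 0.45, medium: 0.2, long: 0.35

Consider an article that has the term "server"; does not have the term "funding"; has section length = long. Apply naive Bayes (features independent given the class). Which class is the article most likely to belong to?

politics

finance: 0.3 × 0.5 × (1−0.2) × 0.15 = 0.018
politics: 0.7 × 0.3 × (1−0.6) × 0.35 = 0.0294
Highest score → politics.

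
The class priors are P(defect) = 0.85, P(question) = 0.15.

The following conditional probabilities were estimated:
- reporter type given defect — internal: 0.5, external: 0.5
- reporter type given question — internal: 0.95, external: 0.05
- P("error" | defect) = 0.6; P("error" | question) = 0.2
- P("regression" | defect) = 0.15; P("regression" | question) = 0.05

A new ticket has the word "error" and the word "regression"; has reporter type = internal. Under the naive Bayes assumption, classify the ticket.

defect: 0.85 × 0.5 × 0.6 × 0.15 = 0.03825
question: 0.15 × 0.95 × 0.2 × 0.05 = 0.001425
Highest score → defect.

defect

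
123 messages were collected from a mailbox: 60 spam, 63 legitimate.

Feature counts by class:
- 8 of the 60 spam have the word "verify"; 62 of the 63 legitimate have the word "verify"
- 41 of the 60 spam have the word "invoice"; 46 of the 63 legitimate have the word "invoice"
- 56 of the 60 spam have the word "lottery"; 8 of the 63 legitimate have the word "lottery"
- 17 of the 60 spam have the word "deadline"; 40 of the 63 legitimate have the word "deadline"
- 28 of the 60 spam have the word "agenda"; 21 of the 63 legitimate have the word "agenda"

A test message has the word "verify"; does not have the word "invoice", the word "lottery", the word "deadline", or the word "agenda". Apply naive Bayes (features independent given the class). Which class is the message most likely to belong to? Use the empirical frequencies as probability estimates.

legitimate

spam: (60/123) × (8/60) × (19/60) × (4/60) × (43/60) × (32/60) ≈ 0.000524822
legitimate: (63/123) × (62/63) × (17/63) × (55/63) × (23/63) × (42/63) ≈ 0.028901
Highest score → legitimate.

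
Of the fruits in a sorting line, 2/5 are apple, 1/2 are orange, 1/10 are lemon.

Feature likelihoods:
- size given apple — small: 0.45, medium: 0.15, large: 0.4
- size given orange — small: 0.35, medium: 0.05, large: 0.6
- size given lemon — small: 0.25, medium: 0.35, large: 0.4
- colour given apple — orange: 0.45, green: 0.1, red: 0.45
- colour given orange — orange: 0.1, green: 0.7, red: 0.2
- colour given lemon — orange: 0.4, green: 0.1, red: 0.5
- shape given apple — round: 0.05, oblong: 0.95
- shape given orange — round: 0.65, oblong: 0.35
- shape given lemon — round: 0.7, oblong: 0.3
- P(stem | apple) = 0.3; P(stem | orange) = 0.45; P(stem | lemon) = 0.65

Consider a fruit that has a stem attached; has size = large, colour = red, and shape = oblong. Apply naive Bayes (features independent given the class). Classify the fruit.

apple

apple: 0.4 × 0.4 × 0.45 × 0.95 × 0.3 = 0.02052
orange: 0.5 × 0.6 × 0.2 × 0.35 × 0.45 = 0.00945
lemon: 0.1 × 0.4 × 0.5 × 0.3 × 0.65 = 0.0039
Highest score → apple.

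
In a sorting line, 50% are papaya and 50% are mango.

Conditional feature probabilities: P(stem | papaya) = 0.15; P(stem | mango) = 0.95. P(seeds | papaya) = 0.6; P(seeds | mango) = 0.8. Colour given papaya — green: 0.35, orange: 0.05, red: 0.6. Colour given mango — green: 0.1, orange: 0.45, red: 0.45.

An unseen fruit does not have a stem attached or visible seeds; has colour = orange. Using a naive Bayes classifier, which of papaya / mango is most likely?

papaya: 0.5 × (1−0.15) × (1−0.6) × 0.05 = 0.0085
mango: 0.5 × (1−0.95) × (1−0.8) × 0.45 = 0.00225
Highest score → papaya.

papaya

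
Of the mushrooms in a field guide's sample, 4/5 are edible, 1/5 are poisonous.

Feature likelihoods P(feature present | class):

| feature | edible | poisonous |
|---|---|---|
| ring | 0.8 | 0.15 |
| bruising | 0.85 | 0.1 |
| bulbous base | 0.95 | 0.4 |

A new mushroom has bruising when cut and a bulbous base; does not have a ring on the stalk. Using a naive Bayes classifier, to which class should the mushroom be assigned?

edible

edible: 0.8 × (1−0.8) × 0.85 × 0.95 = 0.1292
poisonous: 0.2 × (1−0.15) × 0.1 × 0.4 = 0.0068
Highest score → edible.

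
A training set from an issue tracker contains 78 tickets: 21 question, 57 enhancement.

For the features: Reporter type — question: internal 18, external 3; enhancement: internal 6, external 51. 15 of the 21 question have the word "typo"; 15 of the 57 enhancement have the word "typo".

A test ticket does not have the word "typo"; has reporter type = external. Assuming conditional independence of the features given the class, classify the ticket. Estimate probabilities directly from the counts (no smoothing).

question: (21/78) × (3/21) × (6/21) ≈ 0.010989
enhancement: (57/78) × (51/57) × (42/57) ≈ 0.481781
Highest score → enhancement.

enhancement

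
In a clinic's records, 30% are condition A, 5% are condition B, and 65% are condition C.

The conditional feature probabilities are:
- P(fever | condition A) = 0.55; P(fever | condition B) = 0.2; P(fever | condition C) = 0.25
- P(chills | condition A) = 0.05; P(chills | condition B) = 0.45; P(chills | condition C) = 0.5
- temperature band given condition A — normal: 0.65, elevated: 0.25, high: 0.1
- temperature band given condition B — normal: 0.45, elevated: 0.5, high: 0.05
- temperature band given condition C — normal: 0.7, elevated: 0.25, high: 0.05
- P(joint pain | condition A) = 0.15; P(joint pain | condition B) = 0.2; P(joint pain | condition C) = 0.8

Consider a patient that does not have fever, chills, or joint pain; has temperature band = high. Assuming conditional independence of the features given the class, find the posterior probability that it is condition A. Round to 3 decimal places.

0.767

condition A: 0.3 × (1−0.55) × (1−0.05) × 0.1 × (1−0.15) = 0.01090125
condition B: 0.05 × (1−0.2) × (1−0.45) × 0.05 × (1−0.2) = 0.00088
condition C: 0.65 × (1−0.25) × (1−0.5) × 0.05 × (1−0.8) = 0.0024375
P(condition A | x) = 0.01090125 / 0.01421875 ≈ 0.767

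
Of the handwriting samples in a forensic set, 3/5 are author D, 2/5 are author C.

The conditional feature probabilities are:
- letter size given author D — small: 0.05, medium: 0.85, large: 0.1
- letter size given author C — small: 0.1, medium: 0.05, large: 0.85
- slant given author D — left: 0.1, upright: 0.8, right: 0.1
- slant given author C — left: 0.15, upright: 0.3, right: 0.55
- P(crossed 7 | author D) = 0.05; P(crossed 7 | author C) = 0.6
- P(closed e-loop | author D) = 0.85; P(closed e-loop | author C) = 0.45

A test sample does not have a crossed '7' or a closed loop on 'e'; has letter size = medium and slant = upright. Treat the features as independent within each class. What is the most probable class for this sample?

author D: 0.6 × 0.85 × 0.8 × (1−0.05) × (1−0.85) = 0.05814
author C: 0.4 × 0.05 × 0.3 × (1−0.6) × (1−0.45) = 0.00132
Highest score → author D.

author D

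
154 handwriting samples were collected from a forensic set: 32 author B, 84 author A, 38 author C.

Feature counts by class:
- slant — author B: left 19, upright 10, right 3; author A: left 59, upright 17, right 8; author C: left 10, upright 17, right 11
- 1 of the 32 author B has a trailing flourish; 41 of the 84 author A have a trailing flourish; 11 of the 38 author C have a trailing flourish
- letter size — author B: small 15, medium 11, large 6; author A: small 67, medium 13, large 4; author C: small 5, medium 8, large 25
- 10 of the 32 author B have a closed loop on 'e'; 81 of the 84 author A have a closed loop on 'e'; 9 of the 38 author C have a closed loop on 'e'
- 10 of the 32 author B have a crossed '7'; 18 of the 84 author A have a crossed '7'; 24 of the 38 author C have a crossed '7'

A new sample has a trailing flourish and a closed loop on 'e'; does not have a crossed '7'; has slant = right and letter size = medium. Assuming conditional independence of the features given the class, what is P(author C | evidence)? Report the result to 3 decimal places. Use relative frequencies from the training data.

0.112

author B: (32/154) × (3/32) × (1/32) × (11/32) × (10/32) × (22/32) ≈ 0.0000449589
author A: (84/154) × (8/84) × (41/84) × (13/84) × (81/84) × (66/84) ≈ 0.00297309
author C: (38/154) × (11/38) × (11/38) × (8/38) × (9/38) × (14/38) ≈ 0.000379831
P(author C | x) = 0.000379831 / 0.0033978799 ≈ 0.112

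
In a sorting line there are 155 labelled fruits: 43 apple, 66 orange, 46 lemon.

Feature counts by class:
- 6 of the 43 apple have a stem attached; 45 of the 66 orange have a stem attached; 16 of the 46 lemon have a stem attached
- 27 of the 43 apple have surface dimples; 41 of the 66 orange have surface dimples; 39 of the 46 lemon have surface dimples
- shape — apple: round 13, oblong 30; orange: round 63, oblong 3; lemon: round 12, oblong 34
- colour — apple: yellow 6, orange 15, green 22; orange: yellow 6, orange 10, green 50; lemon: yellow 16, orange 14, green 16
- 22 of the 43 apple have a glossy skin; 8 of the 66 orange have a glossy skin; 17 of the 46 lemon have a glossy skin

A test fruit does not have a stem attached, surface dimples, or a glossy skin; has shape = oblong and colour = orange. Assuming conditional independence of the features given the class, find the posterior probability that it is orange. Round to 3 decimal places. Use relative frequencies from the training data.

0.021

apple: (43/155) × (37/43) × (16/43) × (30/43) × (15/43) × (21/43) ≈ 0.0105572
orange: (66/155) × (21/66) × (25/66) × (3/66) × (10/66) × (58/66) ≈ 0.0003106
lemon: (46/155) × (30/46) × (7/46) × (34/46) × (14/46) × (29/46) ≈ 0.00417697
P(orange | x) = 0.0003106 / 0.01504477 ≈ 0.021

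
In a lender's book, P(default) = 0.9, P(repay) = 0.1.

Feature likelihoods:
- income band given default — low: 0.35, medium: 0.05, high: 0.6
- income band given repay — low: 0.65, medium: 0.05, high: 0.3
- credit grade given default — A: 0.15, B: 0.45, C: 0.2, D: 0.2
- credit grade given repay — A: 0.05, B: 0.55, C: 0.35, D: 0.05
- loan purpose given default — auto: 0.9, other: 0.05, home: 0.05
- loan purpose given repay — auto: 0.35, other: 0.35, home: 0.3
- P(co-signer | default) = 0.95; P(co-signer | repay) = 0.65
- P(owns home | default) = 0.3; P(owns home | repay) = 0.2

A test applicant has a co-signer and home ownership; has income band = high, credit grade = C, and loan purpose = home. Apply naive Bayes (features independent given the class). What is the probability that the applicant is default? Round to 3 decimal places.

default: 0.9 × 0.6 × 0.2 × 0.05 × 0.95 × 0.3 = 0.001539
repay: 0.1 × 0.3 × 0.35 × 0.3 × 0.65 × 0.2 = 0.0004095
P(default | x) = 0.001539 / 0.0019485 ≈ 0.790

0.790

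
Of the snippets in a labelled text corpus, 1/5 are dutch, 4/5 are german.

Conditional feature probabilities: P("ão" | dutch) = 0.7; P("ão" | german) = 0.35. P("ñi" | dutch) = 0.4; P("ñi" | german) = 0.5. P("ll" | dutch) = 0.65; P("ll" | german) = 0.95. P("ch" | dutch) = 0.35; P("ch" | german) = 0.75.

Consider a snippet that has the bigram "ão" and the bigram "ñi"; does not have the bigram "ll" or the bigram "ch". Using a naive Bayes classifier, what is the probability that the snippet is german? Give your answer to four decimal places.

dutch: 0.2 × 0.7 × 0.4 × (1−0.65) × (1−0.35) = 0.01274
german: 0.8 × 0.35 × 0.5 × (1−0.95) × (1−0.75) = 0.00175
P(german | x) = 0.00175 / 0.01449 ≈ 0.1208

0.1208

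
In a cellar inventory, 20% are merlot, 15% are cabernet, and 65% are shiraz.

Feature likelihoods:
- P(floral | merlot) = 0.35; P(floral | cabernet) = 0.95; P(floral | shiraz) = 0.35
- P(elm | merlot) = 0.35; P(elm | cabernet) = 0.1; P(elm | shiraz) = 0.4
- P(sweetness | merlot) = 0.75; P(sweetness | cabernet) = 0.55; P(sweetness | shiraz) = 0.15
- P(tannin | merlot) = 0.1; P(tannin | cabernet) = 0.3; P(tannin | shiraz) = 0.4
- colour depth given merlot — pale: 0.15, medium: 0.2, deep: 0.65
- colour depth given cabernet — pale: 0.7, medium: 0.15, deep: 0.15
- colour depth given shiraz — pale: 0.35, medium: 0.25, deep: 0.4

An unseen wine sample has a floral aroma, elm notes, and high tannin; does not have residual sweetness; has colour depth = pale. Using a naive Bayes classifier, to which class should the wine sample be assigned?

shiraz

merlot: 0.2 × 0.35 × 0.35 × (1−0.75) × 0.1 × 0.15 = 0.000091875
cabernet: 0.15 × 0.95 × 0.1 × (1−0.55) × 0.3 × 0.7 = 0.001346625
shiraz: 0.65 × 0.35 × 0.4 × (1−0.15) × 0.4 × 0.35 = 0.010829
Highest score → shiraz.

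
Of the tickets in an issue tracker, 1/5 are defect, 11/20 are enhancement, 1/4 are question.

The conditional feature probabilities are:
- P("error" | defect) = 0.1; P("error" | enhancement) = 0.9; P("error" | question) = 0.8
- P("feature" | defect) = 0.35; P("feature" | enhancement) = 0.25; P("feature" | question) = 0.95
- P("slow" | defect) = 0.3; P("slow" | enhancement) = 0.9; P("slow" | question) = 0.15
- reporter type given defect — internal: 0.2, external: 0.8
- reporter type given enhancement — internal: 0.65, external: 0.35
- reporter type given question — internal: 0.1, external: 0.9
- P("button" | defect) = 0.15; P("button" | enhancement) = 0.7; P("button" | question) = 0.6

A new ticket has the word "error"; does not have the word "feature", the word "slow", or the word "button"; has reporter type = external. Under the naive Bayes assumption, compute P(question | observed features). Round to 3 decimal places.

defect: 0.2 × 0.1 × (1−0.35) × (1−0.3) × 0.8 × (1−0.15) = 0.006188
enhancement: 0.55 × 0.9 × (1−0.25) × (1−0.9) × 0.35 × (1−0.7) = 0.003898125
question: 0.25 × 0.8 × (1−0.95) × (1−0.15) × 0.9 × (1−0.6) = 0.00306
P(question | x) = 0.00306 / 0.013146125 ≈ 0.233

0.233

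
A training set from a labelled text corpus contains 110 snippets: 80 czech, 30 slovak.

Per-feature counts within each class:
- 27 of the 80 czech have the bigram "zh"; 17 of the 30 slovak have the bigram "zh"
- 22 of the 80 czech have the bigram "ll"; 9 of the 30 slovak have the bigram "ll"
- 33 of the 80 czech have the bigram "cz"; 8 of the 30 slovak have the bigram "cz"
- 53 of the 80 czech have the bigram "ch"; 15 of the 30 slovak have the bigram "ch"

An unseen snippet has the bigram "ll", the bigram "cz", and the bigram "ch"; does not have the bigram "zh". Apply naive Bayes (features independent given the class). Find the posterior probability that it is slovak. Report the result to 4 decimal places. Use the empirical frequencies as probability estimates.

0.1155

czech: (80/110) × (53/80) × (22/80) × (33/80) × (53/80) = 0.036209765625
slovak: (30/110) × (13/30) × (9/30) × (8/30) × (15/30) ≈ 0.00472727
P(slovak | x) = 0.00472727 / 0.040937035625 ≈ 0.1155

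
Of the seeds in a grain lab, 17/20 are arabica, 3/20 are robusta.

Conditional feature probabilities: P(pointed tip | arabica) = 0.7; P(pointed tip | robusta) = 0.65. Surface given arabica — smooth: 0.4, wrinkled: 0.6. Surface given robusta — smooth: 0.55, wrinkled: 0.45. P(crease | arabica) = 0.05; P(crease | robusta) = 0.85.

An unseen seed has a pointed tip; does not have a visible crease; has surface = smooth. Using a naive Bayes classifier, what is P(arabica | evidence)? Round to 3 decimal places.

arabica: 0.85 × 0.7 × 0.4 × (1−0.05) = 0.2261
robusta: 0.15 × 0.65 × 0.55 × (1−0.85) = 0.00804375
P(arabica | x) = 0.2261 / 0.23414375 ≈ 0.966

0.966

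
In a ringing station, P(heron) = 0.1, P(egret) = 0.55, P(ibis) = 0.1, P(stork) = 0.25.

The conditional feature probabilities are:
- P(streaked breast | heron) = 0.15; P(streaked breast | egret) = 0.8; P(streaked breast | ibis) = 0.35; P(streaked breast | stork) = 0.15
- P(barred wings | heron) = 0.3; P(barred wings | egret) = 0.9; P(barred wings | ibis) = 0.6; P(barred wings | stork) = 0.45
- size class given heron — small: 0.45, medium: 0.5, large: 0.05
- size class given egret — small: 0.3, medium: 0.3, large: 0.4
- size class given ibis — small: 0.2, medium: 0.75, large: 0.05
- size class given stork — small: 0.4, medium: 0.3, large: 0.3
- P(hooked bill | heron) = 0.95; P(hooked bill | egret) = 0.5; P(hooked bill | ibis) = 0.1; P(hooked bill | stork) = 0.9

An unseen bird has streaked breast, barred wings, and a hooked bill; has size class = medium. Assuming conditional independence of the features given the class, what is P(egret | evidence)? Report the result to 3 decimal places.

0.878

heron: 0.1 × 0.15 × 0.3 × 0.5 × 0.95 = 0.0021375
egret: 0.55 × 0.8 × 0.9 × 0.3 × 0.5 = 0.0594
ibis: 0.1 × 0.35 × 0.6 × 0.75 × 0.1 = 0.001575
stork: 0.25 × 0.15 × 0.45 × 0.3 × 0.9 = 0.00455625
P(egret | x) = 0.0594 / 0.06766875 ≈ 0.878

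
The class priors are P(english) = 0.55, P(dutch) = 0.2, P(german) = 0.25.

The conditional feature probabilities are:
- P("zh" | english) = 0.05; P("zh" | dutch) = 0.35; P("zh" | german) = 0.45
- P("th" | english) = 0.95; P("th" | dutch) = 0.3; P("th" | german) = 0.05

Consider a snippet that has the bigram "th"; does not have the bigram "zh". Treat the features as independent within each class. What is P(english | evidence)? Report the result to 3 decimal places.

0.915

english: 0.55 × (1−0.05) × 0.95 = 0.496375
dutch: 0.2 × (1−0.35) × 0.3 = 0.039
german: 0.25 × (1−0.45) × 0.05 = 0.006875
P(english | x) = 0.496375 / 0.54225 ≈ 0.915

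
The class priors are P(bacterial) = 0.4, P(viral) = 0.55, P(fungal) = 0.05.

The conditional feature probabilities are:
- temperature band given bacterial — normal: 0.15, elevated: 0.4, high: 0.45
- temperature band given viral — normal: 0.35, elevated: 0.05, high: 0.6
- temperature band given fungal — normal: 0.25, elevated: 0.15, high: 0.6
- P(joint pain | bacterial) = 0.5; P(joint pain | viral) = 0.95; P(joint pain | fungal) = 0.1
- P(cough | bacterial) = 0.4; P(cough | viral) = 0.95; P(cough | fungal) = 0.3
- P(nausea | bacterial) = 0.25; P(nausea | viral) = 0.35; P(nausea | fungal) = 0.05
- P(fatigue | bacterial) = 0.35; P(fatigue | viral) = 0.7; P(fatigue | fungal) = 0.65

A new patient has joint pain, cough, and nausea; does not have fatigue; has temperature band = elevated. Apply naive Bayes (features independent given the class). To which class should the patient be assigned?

bacterial: 0.4 × 0.4 × 0.5 × 0.4 × 0.25 × (1−0.35) = 0.0052
viral: 0.55 × 0.05 × 0.95 × 0.95 × 0.35 × (1−0.7) = 0.00260596875
fungal: 0.05 × 0.15 × 0.1 × 0.3 × 0.05 × (1−0.65) = 0.0000039375
Highest score → bacterial.

bacterial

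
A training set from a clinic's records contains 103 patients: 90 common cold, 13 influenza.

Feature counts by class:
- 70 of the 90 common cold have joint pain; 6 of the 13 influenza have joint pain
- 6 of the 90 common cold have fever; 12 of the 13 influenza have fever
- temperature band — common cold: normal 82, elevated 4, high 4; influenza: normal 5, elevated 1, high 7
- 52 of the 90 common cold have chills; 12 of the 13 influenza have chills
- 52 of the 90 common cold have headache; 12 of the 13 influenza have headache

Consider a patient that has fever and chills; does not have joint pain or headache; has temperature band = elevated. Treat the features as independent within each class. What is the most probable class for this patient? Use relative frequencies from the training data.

common cold: (90/103) × (20/90) × (6/90) × (4/90) × (52/90) × (38/90) ≈ 0.000140353
influenza: (13/103) × (7/13) × (12/13) × (1/13) × (12/13) × (1/13) ≈ 0.000342649
Highest score → influenza.

influenza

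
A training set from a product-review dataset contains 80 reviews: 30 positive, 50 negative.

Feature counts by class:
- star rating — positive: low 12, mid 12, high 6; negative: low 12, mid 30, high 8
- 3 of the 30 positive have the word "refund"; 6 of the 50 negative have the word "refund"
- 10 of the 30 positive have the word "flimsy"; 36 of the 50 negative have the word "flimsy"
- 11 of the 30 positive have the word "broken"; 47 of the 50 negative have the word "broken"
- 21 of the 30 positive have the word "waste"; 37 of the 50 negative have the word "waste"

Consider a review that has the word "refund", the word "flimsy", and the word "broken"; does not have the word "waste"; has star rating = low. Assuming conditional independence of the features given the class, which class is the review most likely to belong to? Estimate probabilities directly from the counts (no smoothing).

positive: (30/80) × (12/30) × (3/30) × (10/30) × (11/30) × (9/30) = 0.00055
negative: (50/80) × (12/50) × (6/50) × (36/50) × (47/50) × (13/50) = 0.003167424
Highest score → negative.

negative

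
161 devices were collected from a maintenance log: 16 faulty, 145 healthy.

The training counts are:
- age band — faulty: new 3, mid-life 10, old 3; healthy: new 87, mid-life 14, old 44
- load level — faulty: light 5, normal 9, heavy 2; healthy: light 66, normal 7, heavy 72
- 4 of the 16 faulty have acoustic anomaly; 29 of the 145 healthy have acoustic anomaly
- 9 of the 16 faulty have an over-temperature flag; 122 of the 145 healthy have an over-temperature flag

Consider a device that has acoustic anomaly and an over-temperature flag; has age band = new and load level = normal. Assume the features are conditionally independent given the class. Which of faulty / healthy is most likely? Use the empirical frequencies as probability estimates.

faulty: (16/161) × (3/16) × (9/16) × (4/16) × (9/16) ≈ 0.00147394
healthy: (145/161) × (87/145) × (7/145) × (29/145) × (122/145) ≈ 0.00438981
Highest score → healthy.

healthy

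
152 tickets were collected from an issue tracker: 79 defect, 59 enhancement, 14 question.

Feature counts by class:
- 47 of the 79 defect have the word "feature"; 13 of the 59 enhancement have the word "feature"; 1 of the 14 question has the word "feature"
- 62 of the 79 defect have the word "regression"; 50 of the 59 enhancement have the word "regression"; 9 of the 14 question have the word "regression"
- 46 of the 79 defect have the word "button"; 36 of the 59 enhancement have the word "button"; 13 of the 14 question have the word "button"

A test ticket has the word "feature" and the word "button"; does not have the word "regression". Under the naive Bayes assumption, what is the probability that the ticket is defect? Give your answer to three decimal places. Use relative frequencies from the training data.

defect: (79/152) × (47/79) × (17/79) × (46/79) ≈ 0.0387442
enhancement: (59/152) × (13/59) × (9/59) × (36/59) ≈ 0.00796051
question: (14/152) × (1/14) × (5/14) × (13/14) ≈ 0.00218179
P(defect | x) = 0.0387442 / 0.0488865 ≈ 0.793

0.793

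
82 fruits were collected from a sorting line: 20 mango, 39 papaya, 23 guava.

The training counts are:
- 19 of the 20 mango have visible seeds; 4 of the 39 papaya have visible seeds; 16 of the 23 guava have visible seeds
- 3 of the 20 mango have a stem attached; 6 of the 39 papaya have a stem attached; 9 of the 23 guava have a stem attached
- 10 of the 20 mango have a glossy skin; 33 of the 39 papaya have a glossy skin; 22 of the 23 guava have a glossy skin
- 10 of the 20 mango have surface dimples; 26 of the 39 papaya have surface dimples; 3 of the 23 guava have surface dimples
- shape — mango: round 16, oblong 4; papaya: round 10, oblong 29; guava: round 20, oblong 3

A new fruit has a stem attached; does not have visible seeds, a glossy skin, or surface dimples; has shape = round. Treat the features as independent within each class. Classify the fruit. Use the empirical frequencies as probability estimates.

guava

mango: (20/82) × (1/20) × (3/20) × (10/20) × (10/20) × (16/20) ≈ 0.000365854
papaya: (39/82) × (35/39) × (6/39) × (6/39) × (13/39) × (10/39) ≈ 0.000863459
guava: (23/82) × (7/23) × (9/23) × (1/23) × (20/23) × (20/23) ≈ 0.00109818
Highest score → guava.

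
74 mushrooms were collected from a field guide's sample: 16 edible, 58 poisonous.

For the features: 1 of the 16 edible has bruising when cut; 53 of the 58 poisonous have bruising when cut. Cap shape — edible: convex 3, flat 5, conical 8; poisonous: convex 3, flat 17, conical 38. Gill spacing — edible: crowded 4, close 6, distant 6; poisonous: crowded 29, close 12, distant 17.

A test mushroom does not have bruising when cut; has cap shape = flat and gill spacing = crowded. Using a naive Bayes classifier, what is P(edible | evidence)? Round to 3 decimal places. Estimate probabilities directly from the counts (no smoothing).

edible: (16/74) × (15/16) × (5/16) × (4/16) ≈ 0.0158361
poisonous: (58/74) × (5/58) × (17/58) × (29/58) ≈ 0.00990214
P(edible | x) = 0.0158361 / 0.02573824 ≈ 0.615

0.615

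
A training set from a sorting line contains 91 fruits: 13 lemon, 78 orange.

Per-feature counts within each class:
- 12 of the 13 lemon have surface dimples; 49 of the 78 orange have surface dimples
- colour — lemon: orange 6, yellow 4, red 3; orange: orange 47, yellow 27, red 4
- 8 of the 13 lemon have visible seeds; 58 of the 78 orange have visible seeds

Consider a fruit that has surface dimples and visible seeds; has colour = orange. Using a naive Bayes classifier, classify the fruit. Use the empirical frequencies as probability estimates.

lemon: (13/91) × (12/13) × (6/13) × (8/13) ≈ 0.0374537
orange: (78/91) × (49/78) × (47/78) × (58/78) ≈ 0.241263
Highest score → orange.

orange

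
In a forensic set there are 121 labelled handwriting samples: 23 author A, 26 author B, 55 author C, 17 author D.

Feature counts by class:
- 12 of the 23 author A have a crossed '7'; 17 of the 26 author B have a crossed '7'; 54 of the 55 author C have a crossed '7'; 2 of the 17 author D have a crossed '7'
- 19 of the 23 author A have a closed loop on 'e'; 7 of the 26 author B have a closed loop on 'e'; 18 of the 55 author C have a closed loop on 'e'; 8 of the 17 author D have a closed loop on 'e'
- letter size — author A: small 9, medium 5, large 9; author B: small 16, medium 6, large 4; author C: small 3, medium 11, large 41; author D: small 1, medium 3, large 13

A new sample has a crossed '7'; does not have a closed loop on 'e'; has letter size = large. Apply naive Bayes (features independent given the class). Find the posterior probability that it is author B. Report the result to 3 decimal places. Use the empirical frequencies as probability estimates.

0.062

author A: (23/121) × (12/23) × (4/23) × (9/23) ≈ 0.00674905
author B: (26/121) × (17/26) × (19/26) × (4/26) ≈ 0.0157954
author C: (55/121) × (54/55) × (37/55) × (41/55) ≈ 0.223804
author D: (17/121) × (2/17) × (9/17) × (13/17) ≈ 0.00669164
P(author B | x) = 0.0157954 / 0.25304009 ≈ 0.062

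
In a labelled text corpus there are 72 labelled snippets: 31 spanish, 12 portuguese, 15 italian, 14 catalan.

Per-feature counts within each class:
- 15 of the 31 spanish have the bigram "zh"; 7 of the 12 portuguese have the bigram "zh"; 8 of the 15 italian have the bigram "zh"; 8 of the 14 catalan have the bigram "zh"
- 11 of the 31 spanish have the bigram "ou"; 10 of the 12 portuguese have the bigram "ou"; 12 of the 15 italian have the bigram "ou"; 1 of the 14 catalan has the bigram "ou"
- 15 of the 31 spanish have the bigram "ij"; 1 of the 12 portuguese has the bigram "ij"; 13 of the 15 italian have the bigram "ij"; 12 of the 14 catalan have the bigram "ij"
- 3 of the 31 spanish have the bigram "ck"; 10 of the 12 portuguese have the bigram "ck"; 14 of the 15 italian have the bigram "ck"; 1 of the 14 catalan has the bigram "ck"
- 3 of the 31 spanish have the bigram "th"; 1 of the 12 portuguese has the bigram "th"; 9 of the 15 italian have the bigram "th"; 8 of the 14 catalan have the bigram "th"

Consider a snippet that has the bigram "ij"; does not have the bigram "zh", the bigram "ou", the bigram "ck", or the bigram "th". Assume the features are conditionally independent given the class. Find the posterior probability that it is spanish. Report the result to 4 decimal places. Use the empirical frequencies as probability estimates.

spanish: (31/72) × (16/31) × (20/31) × (15/31) × (28/31) × (28/31) ≈ 0.056595
portuguese: (12/72) × (5/12) × (2/12) × (1/12) × (2/12) × (11/12) ≈ 0.000147355
italian: (15/72) × (7/15) × (3/15) × (13/15) × (1/15) × (6/15) ≈ 0.000449383
catalan: (14/72) × (6/14) × (13/14) × (12/14) × (13/14) × (6/14) ≈ 0.0263953
P(spanish | x) = 0.056595 / 0.083587038 ≈ 0.6771

0.6771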